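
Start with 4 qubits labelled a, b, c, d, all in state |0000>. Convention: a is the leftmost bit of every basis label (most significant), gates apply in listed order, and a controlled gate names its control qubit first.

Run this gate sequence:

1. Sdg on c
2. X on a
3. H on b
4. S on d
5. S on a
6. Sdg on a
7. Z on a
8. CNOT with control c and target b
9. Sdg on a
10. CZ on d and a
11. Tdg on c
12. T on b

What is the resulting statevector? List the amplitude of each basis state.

After the circuit, the state carries amplitude sqrt(2)*I/2 on |1000>, sqrt(2)*exp(3*I*pi/4)/2 on |1100>, and 0 on every other basis state.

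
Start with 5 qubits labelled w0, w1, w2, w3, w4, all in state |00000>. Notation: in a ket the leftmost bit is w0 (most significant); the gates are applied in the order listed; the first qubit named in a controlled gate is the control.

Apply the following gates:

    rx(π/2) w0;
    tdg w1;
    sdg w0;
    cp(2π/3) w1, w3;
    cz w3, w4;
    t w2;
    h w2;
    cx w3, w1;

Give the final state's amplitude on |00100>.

The final state's coefficient on |00100> equals 1/2.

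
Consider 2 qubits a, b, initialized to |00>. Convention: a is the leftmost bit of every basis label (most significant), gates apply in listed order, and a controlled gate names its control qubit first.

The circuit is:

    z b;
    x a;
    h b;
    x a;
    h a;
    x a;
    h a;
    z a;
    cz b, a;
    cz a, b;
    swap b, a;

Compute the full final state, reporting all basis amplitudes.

After the circuit, the state carries amplitude sqrt(2)/2 on |00>, 0 on |01>, sqrt(2)/2 on |10>, 0 on |11>. Key observation: steps 5-8 multiply out to the identity, so the circuit reduces to the remaining gates.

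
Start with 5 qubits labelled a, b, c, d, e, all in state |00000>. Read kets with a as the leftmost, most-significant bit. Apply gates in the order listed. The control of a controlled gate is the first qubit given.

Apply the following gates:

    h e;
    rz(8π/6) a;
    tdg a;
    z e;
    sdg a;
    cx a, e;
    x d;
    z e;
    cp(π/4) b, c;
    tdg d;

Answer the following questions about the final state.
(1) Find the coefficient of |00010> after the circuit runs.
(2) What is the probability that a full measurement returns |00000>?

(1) |00010> carries amplitude -sqrt(2)*exp(I*pi/12)/2 in the final state.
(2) Outcome |00000> occurs with probability 0.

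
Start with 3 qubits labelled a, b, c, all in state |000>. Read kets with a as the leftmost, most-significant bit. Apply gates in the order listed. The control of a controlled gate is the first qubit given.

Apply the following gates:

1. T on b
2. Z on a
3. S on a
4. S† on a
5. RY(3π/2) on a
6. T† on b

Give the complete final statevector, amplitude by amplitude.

The resulting statevector has amplitude -sqrt(2)/2 on |000>, sqrt(2)/2 on |100>, and 0 on every other basis state.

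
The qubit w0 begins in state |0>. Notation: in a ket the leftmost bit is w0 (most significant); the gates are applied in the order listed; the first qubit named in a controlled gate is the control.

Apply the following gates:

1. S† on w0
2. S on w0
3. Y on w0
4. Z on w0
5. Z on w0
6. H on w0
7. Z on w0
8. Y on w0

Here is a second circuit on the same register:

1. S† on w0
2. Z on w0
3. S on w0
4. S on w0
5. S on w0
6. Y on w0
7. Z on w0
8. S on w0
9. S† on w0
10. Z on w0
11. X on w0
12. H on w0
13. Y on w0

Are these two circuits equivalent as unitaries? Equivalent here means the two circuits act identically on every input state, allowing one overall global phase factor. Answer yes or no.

Yes — the two circuits implement the same unitary up to a global phase.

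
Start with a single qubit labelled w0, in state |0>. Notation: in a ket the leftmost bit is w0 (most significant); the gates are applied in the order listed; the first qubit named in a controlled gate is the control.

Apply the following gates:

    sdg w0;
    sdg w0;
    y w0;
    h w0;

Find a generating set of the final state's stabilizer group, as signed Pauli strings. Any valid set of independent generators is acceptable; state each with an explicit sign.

One valid set of independent stabilizer generators is -X (any independent generating set of the same group is equally correct).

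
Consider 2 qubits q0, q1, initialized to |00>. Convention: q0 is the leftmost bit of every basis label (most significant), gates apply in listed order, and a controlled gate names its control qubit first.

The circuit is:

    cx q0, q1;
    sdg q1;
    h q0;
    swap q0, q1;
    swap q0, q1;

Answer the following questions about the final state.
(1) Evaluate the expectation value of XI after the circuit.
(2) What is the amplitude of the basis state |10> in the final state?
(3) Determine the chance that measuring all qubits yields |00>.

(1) The expectation value of XI is 1.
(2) The amplitude on |10> is sqrt(2)/2.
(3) A full measurement returns |00> with probability 1/2.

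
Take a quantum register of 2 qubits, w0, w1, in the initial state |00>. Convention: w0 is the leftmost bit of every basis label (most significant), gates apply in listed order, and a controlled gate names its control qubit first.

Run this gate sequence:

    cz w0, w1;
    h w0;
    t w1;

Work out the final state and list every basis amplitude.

The final amplitudes are sqrt(2)/2 on |00>, 0 on |01>, sqrt(2)/2 on |10>, 0 on |11>.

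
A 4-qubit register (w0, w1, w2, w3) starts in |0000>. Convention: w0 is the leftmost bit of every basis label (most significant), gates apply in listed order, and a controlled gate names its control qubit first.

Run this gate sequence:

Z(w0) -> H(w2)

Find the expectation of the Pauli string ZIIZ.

The observable ZIIZ averages to 1.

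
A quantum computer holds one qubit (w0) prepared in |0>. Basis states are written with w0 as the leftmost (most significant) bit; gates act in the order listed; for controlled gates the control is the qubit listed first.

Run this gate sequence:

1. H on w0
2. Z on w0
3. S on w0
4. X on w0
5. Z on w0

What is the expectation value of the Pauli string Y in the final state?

The observable Y averages to -1.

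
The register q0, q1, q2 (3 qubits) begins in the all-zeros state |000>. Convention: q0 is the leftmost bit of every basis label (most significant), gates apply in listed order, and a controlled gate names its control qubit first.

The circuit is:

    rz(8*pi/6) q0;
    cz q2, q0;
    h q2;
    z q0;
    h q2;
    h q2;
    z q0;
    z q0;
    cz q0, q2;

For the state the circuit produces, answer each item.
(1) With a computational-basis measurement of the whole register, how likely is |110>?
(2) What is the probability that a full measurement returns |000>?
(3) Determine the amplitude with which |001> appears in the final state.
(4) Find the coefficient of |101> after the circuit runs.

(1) Outcome |110> occurs with probability 0. Key observation: steps 4-7 multiply out to the identity, so the circuit reduces to the remaining gates.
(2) Outcome |000> occurs with probability 1/2.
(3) |001> carries amplitude -sqrt(2)*exp(I*pi/3)/2 in the final state.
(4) The amplitude on |101> is 0.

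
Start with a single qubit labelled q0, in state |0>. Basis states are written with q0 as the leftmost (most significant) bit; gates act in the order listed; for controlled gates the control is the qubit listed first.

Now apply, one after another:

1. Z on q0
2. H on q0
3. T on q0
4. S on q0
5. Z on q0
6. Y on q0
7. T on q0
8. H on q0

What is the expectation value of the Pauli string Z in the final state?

In the final state, Z has expectation 0.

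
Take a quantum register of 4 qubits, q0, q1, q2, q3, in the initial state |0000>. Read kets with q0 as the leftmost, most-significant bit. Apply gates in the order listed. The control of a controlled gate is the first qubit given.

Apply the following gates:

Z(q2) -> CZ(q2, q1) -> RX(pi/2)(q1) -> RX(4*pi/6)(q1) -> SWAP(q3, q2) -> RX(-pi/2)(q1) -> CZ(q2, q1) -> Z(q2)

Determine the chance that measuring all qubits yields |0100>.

The probability of measuring |0100> is 3/4.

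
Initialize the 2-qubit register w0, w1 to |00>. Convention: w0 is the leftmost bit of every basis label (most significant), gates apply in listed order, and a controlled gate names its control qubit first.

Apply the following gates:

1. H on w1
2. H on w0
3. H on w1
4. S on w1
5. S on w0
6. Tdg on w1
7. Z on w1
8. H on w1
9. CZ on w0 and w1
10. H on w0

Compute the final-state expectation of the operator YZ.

The expectation value of YZ is -1.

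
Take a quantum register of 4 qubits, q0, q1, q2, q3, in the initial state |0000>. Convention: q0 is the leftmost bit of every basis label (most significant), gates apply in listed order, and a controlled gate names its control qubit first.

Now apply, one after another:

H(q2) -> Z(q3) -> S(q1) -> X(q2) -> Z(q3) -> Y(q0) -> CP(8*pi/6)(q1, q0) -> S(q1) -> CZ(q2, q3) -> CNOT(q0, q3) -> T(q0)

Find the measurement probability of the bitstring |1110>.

A full measurement returns |1110> with probability 0.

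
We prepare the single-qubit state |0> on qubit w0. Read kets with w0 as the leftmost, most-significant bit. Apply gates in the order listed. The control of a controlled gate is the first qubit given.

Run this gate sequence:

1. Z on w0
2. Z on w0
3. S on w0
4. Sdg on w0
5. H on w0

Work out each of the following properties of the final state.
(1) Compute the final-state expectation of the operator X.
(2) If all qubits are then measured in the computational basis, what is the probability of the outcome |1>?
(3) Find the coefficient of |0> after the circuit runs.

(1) The observable X averages to 1.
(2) The probability of measuring |1> is 1/2.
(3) The final state's coefficient on |0> equals sqrt(2)/2.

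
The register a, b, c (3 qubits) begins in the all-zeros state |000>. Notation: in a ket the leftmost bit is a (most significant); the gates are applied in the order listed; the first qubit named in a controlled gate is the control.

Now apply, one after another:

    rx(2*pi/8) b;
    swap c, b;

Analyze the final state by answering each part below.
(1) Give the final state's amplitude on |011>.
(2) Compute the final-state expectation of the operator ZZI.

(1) The amplitude on |011> is 0.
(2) In the final state, ZZI has expectation 1.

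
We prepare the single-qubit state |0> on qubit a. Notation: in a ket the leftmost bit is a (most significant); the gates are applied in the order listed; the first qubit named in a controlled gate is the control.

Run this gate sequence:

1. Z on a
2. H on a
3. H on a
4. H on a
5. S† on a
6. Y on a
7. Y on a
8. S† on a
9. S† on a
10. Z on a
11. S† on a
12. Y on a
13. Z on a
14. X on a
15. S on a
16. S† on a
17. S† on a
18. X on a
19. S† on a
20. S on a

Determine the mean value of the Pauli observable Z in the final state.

In the final state, Z has expectation 0.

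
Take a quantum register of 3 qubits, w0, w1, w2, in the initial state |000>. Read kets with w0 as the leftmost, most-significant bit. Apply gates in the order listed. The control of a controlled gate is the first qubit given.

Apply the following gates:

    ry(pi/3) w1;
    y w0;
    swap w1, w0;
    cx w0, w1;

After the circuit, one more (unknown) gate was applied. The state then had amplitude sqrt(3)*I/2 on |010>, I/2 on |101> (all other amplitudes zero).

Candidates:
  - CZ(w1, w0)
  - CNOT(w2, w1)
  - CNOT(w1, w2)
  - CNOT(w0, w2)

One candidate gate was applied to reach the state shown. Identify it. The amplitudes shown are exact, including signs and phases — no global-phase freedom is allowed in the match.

The unique candidate consistent with the amplitudes is CNOT(w0, w2).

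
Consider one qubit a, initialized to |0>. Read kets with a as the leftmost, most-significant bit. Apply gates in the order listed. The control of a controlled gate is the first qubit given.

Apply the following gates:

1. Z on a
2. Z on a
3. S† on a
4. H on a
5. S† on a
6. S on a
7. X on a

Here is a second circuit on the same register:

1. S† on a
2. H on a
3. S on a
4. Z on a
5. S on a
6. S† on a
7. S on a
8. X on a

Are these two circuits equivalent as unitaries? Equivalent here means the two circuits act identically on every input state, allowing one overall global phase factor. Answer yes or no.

Yes — the two circuits implement the same unitary up to a global phase.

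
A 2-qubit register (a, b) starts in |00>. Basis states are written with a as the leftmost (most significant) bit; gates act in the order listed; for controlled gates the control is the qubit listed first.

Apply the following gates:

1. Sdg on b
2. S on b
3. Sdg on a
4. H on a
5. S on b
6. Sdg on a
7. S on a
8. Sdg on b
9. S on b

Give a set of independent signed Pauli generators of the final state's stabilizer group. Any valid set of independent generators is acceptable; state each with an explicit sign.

One valid set of independent stabilizer generators is +XI, +IZ (any independent generating set of the same group is equally correct).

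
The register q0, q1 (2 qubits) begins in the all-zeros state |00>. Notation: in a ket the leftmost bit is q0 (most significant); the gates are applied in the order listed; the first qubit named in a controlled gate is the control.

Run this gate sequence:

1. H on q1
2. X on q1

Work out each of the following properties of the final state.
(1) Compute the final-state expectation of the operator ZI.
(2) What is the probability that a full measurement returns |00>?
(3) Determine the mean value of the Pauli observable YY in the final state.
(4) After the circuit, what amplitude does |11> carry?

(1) The expectation value of ZI is 1.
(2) A full measurement returns |00> with probability 1/2.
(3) The expectation value of YY is 0.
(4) The final state's coefficient on |11> equals 0.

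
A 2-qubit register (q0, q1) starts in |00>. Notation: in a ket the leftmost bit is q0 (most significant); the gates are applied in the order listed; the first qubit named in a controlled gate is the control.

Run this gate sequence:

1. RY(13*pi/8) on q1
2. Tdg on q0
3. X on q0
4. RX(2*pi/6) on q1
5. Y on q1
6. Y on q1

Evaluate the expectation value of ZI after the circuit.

The observable ZI averages to -1.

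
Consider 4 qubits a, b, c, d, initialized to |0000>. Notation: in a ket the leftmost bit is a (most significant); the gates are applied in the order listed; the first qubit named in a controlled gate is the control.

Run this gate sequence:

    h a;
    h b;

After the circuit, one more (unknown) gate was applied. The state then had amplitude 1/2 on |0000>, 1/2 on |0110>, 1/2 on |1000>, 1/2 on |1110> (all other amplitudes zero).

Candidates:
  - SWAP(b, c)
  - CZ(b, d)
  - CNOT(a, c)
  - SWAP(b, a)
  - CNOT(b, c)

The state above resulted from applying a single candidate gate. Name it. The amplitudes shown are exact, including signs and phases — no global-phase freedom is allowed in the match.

The applied gate was CNOT(b, c).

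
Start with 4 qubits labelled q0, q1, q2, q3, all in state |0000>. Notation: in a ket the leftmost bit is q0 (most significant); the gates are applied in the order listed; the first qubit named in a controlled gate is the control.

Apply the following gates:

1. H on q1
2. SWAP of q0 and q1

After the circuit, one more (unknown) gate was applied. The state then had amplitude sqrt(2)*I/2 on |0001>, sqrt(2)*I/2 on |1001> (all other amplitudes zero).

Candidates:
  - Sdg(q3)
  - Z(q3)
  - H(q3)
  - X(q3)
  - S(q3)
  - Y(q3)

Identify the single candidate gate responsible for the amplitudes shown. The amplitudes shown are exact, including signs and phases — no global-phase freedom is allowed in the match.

The unique candidate consistent with the amplitudes is Y(q3).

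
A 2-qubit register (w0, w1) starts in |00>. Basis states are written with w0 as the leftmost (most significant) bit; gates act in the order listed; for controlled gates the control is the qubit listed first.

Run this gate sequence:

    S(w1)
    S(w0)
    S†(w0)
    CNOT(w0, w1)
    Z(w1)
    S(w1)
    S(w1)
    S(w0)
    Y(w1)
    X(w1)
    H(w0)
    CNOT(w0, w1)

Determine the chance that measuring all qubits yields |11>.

The probability of measuring |11> is 1/2.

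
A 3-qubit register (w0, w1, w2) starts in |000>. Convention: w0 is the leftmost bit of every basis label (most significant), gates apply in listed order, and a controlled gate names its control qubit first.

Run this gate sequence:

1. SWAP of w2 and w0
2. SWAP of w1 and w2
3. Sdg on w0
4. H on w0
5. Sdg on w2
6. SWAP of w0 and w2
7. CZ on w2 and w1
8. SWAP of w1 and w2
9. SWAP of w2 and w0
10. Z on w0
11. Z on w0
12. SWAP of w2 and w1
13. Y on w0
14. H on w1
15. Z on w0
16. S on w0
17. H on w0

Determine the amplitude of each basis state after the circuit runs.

After the circuit, the state carries amplitude sqrt(2)/4 on |000>, sqrt(2)/4 on |001>, sqrt(2)/4 on |010>, sqrt(2)/4 on |011>, -sqrt(2)/4 on |100>, -sqrt(2)/4 on |101>, -sqrt(2)/4 on |110>, -sqrt(2)/4 on |111>.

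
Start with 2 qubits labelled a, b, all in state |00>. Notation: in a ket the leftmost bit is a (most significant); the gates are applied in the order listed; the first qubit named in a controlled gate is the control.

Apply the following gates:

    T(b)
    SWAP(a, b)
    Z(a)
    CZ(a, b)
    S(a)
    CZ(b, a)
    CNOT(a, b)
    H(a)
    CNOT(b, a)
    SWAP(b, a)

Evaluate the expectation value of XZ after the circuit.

In the final state, XZ has expectation 0.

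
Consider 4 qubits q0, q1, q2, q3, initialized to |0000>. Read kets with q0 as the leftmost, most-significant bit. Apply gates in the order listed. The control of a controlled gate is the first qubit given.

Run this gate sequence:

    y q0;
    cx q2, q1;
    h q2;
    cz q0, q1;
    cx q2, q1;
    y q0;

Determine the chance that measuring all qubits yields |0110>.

A full measurement returns |0110> with probability 1/2.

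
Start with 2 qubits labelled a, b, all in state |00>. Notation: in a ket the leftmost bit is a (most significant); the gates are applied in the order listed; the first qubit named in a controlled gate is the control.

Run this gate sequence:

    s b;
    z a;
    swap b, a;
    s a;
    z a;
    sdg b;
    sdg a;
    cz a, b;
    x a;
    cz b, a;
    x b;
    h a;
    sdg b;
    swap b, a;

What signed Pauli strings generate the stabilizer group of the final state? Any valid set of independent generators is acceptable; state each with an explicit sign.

One valid set of independent stabilizer generators is -IX, -ZI (any independent generating set of the same group is equally correct).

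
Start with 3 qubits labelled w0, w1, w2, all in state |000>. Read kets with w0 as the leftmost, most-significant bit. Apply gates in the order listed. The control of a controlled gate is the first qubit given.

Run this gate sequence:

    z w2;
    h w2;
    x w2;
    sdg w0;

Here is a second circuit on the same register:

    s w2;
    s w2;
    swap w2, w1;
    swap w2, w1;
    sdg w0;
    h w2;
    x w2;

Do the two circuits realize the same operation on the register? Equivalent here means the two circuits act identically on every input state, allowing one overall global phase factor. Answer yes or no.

Yes: on every input state the two circuits agree up to one overall phase factor.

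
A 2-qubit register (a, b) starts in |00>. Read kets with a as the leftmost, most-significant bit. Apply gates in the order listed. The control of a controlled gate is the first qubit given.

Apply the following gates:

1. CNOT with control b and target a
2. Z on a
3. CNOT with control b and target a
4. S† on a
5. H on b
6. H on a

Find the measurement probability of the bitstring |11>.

Outcome |11> occurs with probability 1/4.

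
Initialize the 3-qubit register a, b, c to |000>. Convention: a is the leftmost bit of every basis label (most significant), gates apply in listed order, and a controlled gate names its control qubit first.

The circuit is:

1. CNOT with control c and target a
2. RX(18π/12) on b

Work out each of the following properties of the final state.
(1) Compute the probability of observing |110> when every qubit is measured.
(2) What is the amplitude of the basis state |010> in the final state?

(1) A full measurement returns |110> with probability 0.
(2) The amplitude on |010> is -sqrt(2)*I/2.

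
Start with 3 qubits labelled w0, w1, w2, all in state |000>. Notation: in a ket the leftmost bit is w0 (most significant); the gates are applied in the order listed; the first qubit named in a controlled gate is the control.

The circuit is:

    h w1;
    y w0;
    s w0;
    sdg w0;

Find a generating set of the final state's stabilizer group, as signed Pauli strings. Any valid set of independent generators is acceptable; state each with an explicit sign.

The stabilizer group can be generated by +IXI, -ZII, +IIZ, among other valid generating sets. Key observation: the block from step 3 through step 4 cancels to the identity and can be dropped.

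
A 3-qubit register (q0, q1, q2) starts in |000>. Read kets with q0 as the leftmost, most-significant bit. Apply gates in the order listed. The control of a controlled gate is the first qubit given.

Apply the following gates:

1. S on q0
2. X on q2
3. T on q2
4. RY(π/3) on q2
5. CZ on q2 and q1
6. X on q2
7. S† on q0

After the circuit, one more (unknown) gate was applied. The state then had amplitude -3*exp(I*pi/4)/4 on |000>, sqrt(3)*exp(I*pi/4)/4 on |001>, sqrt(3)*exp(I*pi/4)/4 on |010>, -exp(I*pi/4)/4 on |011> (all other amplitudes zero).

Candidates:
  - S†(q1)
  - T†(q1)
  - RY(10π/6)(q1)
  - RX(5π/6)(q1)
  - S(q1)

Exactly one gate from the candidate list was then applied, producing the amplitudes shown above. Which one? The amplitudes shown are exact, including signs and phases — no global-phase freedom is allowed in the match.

The applied gate was RY(10π/6)(q1).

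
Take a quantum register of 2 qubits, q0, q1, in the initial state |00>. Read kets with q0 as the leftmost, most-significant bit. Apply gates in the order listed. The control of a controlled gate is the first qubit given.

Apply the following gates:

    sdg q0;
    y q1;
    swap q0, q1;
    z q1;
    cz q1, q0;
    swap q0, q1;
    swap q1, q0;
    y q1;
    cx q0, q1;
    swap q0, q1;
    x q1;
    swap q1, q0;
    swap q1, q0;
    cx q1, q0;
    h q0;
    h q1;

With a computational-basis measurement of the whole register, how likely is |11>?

The probability of measuring |11> is 1/4.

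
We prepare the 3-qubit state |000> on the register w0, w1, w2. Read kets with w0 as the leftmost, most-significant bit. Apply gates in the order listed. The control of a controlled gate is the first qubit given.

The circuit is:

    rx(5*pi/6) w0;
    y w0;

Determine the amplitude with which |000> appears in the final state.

The amplitude on |000> is -sqrt(6)/4 - sqrt(2)/4.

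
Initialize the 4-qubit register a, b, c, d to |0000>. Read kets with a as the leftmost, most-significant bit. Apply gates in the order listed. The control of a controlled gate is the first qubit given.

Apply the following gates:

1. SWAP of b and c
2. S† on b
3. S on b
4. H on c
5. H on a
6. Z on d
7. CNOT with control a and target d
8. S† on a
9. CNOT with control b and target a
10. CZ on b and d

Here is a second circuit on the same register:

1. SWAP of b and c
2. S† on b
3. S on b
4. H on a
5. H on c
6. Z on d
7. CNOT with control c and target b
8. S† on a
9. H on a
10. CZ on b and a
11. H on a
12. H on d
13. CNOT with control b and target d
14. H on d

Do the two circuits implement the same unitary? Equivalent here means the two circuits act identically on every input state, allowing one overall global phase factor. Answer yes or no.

No: there is an input state on which the two circuits produce genuinely different outputs (not merely differing by a phase).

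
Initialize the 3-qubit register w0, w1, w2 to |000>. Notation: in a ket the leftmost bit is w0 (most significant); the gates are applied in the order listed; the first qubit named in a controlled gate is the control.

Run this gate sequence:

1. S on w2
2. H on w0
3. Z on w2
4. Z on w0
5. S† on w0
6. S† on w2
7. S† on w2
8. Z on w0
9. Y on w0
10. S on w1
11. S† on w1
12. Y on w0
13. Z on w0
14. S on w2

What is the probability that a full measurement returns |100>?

The probability of measuring |100> is 1/2. Key observation: the block from step 7 through step 14 cancels to the identity and can be dropped.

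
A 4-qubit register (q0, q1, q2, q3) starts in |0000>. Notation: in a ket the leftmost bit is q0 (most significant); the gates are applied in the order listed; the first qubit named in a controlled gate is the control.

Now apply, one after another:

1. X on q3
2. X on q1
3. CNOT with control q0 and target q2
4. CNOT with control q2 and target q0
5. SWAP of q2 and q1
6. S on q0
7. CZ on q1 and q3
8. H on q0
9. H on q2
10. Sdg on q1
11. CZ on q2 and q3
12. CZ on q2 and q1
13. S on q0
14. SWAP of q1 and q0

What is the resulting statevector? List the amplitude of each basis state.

The resulting statevector has amplitude 1/2 on |0001>, 1/2 on |0011>, I/2 on |0101>, I/2 on |0111>, and 0 on every other basis state.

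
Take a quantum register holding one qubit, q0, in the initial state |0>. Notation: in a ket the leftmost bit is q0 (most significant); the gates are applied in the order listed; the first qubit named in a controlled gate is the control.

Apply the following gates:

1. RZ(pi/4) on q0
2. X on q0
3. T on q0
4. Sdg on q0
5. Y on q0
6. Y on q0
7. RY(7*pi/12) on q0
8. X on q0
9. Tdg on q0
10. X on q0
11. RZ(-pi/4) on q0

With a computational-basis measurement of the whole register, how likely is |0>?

Outcome |0> occurs with probability -sqrt(2)/8 + sqrt(6)/8 + 1/2.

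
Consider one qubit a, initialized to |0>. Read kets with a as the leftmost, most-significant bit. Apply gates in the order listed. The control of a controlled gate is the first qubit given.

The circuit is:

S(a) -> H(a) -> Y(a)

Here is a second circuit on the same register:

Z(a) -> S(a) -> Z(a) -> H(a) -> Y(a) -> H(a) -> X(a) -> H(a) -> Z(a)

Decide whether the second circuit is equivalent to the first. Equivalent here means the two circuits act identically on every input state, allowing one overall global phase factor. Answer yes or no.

Yes, they are equivalent — the unitaries differ by at most a global phase.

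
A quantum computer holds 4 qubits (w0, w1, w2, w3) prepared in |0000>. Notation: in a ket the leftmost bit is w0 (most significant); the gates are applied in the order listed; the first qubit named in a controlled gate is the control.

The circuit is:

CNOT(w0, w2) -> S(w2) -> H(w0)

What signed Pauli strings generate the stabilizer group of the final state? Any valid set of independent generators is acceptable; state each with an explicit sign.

The final state is stabilized by the group generated by +XIII, +IZII, +IIZI, +IIIZ; other independent generating sets are equally valid.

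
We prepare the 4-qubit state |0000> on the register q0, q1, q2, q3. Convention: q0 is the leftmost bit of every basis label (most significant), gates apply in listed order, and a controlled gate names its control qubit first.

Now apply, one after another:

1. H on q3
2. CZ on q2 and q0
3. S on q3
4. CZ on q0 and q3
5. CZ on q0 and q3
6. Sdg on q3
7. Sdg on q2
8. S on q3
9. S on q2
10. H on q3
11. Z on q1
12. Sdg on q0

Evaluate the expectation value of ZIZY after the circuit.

The observable ZIZY averages to -1. Key observation: the block from step 3 through step 6 cancels to the identity and can be dropped.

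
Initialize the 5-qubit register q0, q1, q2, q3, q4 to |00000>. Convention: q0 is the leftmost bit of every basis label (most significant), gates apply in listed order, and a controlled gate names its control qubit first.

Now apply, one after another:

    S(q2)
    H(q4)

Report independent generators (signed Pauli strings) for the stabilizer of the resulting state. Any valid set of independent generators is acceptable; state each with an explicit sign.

The stabilizer group can be generated by +IIIIX, +ZIIII, +IZIII, +IIZII, +IIIZI, among other valid generating sets.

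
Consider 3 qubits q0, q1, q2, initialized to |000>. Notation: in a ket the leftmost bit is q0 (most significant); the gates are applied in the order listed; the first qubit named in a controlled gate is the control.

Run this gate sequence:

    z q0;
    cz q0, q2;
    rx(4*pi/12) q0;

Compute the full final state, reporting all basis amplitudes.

After the circuit, the state carries amplitude sqrt(3)/2 on |000>, -I/2 on |100>, and 0 on every other basis state.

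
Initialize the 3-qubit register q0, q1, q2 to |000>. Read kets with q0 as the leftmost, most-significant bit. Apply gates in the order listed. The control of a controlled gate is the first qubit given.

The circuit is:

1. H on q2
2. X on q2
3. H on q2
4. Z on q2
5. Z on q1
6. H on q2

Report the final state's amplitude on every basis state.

After the circuit, the state carries amplitude sqrt(2)/2 on |000>, sqrt(2)/2 on |001>, and 0 on every other basis state.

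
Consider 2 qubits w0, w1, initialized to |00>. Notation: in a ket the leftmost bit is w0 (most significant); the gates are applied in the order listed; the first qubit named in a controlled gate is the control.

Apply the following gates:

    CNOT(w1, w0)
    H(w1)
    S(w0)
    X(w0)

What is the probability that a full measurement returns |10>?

Outcome |10> occurs with probability 1/2.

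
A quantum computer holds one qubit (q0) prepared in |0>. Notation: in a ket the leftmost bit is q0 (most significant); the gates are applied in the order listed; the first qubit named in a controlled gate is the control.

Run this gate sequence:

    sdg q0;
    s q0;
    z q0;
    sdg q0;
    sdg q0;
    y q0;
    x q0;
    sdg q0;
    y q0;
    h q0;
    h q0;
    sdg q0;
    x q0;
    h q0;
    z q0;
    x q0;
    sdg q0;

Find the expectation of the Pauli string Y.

The expectation value of Y is 1.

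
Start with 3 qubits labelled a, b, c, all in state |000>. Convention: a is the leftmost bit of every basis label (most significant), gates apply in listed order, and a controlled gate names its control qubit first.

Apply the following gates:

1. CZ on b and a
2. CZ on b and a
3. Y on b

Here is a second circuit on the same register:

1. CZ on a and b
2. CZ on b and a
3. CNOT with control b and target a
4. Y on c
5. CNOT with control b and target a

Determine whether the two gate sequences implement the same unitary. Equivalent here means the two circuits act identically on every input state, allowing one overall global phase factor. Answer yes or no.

No — the two circuits implement different unitaries, even allowing a global phase.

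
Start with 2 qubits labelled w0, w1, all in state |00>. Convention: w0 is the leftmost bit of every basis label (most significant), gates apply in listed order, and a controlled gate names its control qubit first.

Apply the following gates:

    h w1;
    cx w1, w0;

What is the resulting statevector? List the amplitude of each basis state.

The resulting statevector has amplitude sqrt(2)/2 on |00>, 0 on |01>, 0 on |10>, sqrt(2)/2 on |11>.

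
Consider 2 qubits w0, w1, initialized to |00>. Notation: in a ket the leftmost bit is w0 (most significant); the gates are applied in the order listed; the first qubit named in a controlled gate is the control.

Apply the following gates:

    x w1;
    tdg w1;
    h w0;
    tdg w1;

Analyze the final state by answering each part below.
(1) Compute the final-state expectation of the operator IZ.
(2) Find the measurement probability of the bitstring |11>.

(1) The expectation value of IZ is -1.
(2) A full measurement returns |11> with probability 1/2.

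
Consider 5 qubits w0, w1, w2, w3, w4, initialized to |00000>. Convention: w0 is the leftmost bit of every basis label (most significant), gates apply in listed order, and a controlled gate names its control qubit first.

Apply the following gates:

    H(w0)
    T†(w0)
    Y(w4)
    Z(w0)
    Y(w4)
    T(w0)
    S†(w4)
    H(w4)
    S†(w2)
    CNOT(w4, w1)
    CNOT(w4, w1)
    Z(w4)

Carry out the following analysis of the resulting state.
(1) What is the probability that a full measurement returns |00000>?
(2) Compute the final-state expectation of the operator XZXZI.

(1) The probability of measuring |00000> is 1/4.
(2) The observable XZXZI averages to 0.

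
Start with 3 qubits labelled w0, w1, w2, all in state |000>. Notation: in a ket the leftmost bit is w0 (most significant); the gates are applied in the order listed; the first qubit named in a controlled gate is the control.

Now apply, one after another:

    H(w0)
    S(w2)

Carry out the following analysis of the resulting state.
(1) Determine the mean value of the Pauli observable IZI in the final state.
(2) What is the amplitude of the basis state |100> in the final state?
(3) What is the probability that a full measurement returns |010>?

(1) The expectation value of IZI is 1.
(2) The final state's coefficient on |100> equals sqrt(2)/2.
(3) The probability of measuring |010> is 0.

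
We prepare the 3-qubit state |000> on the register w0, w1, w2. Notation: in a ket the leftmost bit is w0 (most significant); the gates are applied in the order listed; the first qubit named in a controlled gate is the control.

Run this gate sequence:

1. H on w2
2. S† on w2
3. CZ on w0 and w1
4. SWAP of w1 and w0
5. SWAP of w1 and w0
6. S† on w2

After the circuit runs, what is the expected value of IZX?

The expectation value of IZX is -1. Key observation: gates 4-5 undo each other exactly, leaving only the rest of the circuit to track.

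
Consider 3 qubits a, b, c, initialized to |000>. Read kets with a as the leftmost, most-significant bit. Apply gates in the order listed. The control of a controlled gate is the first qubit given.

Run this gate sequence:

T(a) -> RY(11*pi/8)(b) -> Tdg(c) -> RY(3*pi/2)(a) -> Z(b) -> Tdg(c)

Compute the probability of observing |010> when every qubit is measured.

The probability of measuring |010> is sqrt(2 - sqrt(2))/8 + 1/4.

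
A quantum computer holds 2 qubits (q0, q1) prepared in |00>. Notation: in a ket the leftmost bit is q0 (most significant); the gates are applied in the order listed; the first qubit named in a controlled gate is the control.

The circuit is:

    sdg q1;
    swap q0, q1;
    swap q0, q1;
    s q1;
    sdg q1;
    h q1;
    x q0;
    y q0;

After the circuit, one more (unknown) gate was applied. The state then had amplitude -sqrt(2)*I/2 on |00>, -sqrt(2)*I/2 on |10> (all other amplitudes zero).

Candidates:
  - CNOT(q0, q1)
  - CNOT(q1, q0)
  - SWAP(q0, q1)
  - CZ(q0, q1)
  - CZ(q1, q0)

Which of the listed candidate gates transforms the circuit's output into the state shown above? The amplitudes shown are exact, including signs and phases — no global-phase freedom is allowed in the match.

The unique candidate consistent with the amplitudes is SWAP(q0, q1). Key observation: steps 1-4 multiply out to the identity, so the circuit reduces to the remaining gates.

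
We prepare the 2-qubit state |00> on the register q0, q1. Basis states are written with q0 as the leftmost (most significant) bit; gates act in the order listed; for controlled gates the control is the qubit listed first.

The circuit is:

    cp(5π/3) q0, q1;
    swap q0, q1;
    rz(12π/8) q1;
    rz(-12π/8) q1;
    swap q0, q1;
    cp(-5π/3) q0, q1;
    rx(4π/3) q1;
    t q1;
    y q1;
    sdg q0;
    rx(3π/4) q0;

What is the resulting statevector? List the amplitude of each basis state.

The final amplitudes are -sqrt(6 - 3*sqrt(2))*exp(I*pi/4)/4 on |00>, -I*sqrt(2 - sqrt(2))/4 on |01>, sqrt(3*sqrt(2) + 6)*exp(3*I*pi/4)/4 on |10>, -sqrt(sqrt(2) + 2)/4 on |11>. Key observation: the block from step 1 through step 6 cancels to the identity and can be dropped.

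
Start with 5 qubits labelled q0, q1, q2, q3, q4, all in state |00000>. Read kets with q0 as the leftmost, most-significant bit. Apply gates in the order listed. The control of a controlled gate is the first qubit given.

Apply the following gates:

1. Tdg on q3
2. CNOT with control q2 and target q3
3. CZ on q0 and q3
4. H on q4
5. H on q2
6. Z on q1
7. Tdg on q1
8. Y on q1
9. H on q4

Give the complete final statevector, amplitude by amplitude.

The resulting statevector has amplitude sqrt(2)*I/2 on |01000>, sqrt(2)*I/2 on |01100>, and 0 on every other basis state.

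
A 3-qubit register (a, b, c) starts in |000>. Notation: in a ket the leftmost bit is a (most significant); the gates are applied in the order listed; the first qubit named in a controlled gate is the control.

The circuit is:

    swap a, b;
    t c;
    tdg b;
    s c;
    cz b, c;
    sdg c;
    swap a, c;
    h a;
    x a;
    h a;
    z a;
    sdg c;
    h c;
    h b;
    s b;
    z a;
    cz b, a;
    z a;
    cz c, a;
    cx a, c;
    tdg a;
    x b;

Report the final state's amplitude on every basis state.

The resulting statevector has amplitude I/2 on |000>, I/2 on |001>, 1/2 on |010>, 1/2 on |011>, 0 on |100>, 0 on |101>, 0 on |110>, 0 on |111>. Key observation: the block from step 8 through step 11 cancels to the identity and can be dropped.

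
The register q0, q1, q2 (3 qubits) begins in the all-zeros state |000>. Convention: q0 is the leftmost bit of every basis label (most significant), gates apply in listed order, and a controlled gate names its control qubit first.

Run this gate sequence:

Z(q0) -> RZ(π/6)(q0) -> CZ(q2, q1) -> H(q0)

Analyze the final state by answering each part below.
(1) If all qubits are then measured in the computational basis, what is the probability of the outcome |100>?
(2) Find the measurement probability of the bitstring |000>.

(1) A full measurement returns |100> with probability 1/2.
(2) A full measurement returns |000> with probability 1/2.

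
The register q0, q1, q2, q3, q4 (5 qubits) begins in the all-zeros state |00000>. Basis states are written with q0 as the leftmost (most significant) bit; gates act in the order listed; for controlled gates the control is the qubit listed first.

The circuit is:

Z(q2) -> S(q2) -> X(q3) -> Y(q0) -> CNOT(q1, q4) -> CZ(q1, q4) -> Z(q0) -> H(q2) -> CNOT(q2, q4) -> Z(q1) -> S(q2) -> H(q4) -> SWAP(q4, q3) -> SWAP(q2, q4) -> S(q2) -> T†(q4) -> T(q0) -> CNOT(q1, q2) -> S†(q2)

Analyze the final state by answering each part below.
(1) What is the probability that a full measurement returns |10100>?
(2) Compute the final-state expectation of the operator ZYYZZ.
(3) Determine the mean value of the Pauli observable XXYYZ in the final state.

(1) The probability of measuring |10100> is 1/4.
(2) The expectation value of ZYYZZ is 0.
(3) In the final state, XXYYZ has expectation 0.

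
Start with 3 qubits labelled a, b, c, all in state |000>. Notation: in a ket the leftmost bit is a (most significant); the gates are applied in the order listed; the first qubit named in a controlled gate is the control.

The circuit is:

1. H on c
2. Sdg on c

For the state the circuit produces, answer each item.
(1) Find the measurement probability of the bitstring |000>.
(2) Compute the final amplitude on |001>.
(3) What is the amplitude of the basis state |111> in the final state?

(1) A full measurement returns |000> with probability 1/2.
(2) |001> carries amplitude -sqrt(2)*I/2 in the final state.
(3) The amplitude on |111> is 0.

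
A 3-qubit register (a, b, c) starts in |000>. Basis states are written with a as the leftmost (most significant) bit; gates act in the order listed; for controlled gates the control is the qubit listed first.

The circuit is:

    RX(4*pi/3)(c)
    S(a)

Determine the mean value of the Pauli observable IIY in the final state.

The observable IIY averages to sqrt(3)/2.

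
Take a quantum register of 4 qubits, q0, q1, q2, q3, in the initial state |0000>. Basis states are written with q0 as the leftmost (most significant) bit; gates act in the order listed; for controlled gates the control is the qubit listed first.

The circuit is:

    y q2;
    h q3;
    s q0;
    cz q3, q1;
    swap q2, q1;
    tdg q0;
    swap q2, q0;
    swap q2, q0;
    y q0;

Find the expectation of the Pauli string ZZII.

In the final state, ZZII has expectation 1.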